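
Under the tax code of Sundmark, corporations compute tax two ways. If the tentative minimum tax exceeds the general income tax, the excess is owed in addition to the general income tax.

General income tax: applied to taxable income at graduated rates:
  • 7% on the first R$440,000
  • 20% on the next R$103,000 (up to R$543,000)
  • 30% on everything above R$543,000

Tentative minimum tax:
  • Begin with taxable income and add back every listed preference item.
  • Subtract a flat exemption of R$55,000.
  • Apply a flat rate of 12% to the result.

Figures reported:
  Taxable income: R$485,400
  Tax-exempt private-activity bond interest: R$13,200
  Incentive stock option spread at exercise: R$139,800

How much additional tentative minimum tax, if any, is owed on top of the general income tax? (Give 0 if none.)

General income tax:
  R$440,000 × 7% = R$30,800
  R$45,400 × 20% = R$9,080
  → R$39,880

Tentative minimum tax:
  Adjusted income: R$485,400 + R$13,200 + R$139,800 = R$638,400
  Less exemption R$55,000 → base R$583,400
  R$583,400 × 12% = R$70,008

Excess of tentative minimum tax over general income tax: R$70,008 − R$39,880 = R$30,128.

R$30,128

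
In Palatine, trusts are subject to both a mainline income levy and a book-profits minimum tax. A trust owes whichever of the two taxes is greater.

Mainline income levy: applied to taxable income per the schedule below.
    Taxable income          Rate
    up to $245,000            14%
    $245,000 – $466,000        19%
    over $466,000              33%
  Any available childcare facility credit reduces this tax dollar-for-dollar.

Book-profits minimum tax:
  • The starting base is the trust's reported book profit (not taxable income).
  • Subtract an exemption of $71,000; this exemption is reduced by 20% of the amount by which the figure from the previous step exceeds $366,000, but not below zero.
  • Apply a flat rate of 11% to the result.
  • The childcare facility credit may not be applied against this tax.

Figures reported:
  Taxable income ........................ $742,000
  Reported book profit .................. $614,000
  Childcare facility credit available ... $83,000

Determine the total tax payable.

Book-profits minimum tax:
  Base (reported book profit): $614,000
  Exemption: $71,000 − 20% × ($614,000 − $366,000) = $71,000 − $49,600 = $21,400
  Base: $614,000 − $21,400 = $592,600
  $592,600 × 11% = $65,186

Mainline income levy:
  $245,000 × 14% = $34,300
  $221,000 × 19% = $41,990
  $276,000 × 33% = $91,080
  → $167,370
  Less childcare facility credit $83,000 → $84,370

$84,370 > $65,186, so the mainline income levy governs.

$84,370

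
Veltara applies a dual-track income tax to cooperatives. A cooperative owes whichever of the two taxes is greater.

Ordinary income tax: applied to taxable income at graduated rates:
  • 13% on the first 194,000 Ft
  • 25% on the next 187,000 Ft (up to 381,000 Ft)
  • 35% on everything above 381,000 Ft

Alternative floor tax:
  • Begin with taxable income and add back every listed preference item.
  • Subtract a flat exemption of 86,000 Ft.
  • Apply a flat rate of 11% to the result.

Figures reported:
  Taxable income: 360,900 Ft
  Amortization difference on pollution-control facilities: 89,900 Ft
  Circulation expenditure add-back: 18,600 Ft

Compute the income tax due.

Ordinary income tax:
  194,000 Ft × 13% = 25,220 Ft
  166,900 Ft × 25% = 41,725 Ft
  → 66,945 Ft

Alternative floor tax:
  Adjusted income: 360,900 Ft + 89,900 Ft + 18,600 Ft = 469,400 Ft
  Less exemption 86,000 Ft → base 383,400 Ft
  383,400 Ft × 11% = 42,174 Ft

66,945 Ft > 42,174 Ft, so the ordinary income tax governs.

66,945 Ft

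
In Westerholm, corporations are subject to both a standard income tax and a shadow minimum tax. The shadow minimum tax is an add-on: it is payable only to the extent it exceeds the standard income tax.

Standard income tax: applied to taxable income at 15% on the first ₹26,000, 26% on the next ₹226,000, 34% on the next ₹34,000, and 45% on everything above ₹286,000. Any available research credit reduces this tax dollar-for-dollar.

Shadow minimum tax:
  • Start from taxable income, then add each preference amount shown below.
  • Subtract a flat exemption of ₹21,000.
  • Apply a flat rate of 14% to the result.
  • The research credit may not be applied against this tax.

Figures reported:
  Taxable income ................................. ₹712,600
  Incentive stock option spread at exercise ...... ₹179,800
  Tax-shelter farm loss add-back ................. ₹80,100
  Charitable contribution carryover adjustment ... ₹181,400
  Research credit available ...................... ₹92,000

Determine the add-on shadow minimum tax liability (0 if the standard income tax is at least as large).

₹0

Standard income tax:
  ₹26,000 × 15% = ₹3,900
  ₹226,000 × 26% = ₹58,760
  ₹34,000 × 34% = ₹11,560
  ₹426,600 × 45% = ₹191,970
  → ₹266,190
  Less research credit ₹92,000 → ₹174,190

Shadow minimum tax:
  Adjusted income: ₹712,600 + ₹179,800 + ₹80,100 + ₹181,400 = ₹1,153,900
  Less exemption ₹21,000 → base ₹1,132,900
  ₹1,132,900 × 14% = ₹158,606

₹158,606 ≤ ₹174,190, so no add-on is due.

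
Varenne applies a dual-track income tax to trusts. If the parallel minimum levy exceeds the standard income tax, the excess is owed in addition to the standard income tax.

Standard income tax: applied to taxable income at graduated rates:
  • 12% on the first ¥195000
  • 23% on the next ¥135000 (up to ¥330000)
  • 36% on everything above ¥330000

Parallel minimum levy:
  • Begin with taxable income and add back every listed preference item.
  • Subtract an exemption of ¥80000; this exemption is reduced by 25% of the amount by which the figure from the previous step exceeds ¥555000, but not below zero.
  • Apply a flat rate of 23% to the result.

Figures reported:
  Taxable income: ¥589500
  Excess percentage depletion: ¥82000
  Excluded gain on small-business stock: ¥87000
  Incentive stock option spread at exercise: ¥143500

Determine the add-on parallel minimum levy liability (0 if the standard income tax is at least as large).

¥59590

Standard income tax:
  ¥195000 × 12% = ¥23400
  ¥135000 × 23% = ¥31050
  ¥259500 × 36% = ¥93420
  → ¥147870

Parallel minimum levy:
  Adjusted income: ¥589500 + ¥82000 + ¥87000 + ¥143500 = ¥902000
  Exemption: 25% × (¥902000 − ¥555000) = ¥86750 ≥ ¥80000, so the exemption is fully phased out
  Base: ¥902000 − ¥0 = ¥902000
  ¥902000 × 23% = ¥207460

Excess of parallel minimum levy over standard income tax: ¥207460 − ¥147870 = ¥59590.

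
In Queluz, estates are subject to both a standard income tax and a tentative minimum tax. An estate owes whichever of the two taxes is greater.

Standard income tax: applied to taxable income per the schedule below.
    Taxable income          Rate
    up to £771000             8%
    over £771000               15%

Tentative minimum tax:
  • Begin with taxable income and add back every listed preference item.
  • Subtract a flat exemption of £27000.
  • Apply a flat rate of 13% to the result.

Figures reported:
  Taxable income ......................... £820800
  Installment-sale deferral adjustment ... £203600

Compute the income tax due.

£129662

Tentative minimum tax:
  Adjusted income: £820800 + £203600 = £1024400
  Less exemption £27000 → base £997400
  £997400 × 13% = £129662

Standard income tax:
  £771000 × 8% = £61680
  £49800 × 15% = £7470
  → £69150

£129662 > £69150, so the tentative minimum tax is the binding amount.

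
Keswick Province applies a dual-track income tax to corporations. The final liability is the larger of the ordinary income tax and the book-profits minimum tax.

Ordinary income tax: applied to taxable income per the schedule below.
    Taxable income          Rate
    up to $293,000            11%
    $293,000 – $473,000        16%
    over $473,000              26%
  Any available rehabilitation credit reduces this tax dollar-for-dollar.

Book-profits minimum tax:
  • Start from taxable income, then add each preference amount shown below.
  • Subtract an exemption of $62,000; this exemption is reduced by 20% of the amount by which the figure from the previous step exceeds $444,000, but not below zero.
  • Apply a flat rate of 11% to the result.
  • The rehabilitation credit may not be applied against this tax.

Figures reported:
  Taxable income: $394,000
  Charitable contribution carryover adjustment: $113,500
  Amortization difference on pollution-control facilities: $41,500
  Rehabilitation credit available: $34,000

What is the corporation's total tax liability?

$55,880

Book-profits minimum tax:
  Adjusted income: $394,000 + $113,500 + $41,500 = $549,000
  Exemption: $62,000 − 20% × ($549,000 − $444,000) = $62,000 − $21,000 = $41,000
  Base: $549,000 − $41,000 = $508,000
  $508,000 × 11% = $55,880

Ordinary income tax:
  $293,000 × 11% = $32,230
  $101,000 × 16% = $16,160
  → $48,390
  Less rehabilitation credit $34,000 → $14,390

$55,880 > $14,390, so the book-profits minimum tax is the binding amount.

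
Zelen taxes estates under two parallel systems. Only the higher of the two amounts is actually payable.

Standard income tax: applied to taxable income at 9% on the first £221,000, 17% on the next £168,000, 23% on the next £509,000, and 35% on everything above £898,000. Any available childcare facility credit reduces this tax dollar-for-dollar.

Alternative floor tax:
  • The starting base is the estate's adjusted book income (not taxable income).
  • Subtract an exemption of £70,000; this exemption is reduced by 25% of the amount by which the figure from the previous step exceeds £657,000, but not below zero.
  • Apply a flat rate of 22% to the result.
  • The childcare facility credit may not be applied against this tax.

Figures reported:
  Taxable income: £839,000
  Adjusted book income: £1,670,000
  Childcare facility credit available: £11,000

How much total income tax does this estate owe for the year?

Alternative floor tax:
  Base (adjusted book income): £1,670,000
  Exemption: 25% × (£1,670,000 − £657,000) = £253,250 ≥ £70,000, so the exemption is fully phased out
  Base: £1,670,000 − £0 = £1,670,000
  £1,670,000 × 22% = £367,400

Standard income tax:
  £221,000 × 9% = £19,890
  £168,000 × 17% = £28,560
  £450,000 × 23% = £103,500
  → £151,950
  Less childcare facility credit £11,000 → £140,950

£367,400 > £140,950, so the alternative floor tax is the binding amount.

£367,400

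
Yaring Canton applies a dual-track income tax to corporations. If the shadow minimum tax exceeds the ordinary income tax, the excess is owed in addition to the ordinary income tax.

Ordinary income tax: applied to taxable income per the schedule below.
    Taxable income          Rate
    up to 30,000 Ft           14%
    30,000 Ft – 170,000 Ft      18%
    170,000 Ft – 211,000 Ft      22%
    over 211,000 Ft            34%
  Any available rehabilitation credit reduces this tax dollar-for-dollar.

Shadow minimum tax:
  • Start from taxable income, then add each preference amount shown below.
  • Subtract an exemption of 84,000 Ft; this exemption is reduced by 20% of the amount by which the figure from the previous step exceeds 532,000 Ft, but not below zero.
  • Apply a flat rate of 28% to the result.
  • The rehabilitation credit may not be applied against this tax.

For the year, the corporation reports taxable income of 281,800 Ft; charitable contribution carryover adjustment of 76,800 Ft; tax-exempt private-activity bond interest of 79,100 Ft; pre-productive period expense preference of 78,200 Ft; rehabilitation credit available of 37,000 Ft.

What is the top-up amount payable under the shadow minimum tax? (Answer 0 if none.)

95,440 Ft

Shadow minimum tax:
  Adjusted income: 281,800 Ft + 76,800 Ft + 79,100 Ft + 78,200 Ft = 515,900 Ft
  Exemption: 515,900 Ft ≤ 532,000 Ft, so full 84,000 Ft applies
  Base: 515,900 Ft − 84,000 Ft = 431,900 Ft
  431,900 Ft × 28% = 120,932 Ft

Ordinary income tax:
  30,000 Ft × 14% = 4,200 Ft
  140,000 Ft × 18% = 25,200 Ft
  41,000 Ft × 22% = 9,020 Ft
  70,800 Ft × 34% = 24,072 Ft
  → 62,492 Ft
  Less rehabilitation credit 37,000 Ft → 25,492 Ft

Excess of shadow minimum tax over ordinary income tax: 120,932 Ft − 25,492 Ft = 95,440 Ft.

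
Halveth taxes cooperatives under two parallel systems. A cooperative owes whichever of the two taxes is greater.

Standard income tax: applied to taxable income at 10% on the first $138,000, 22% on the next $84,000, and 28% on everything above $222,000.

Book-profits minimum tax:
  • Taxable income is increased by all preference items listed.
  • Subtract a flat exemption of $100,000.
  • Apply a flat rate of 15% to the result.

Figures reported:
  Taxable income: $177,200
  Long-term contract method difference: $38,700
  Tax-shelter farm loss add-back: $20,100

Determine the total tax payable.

Book-profits minimum tax:
  Adjusted income: $177,200 + $38,700 + $20,100 = $236,000
  Less exemption $100,000 → base $136,000
  $136,000 × 15% = $20,400

Standard income tax:
  $138,000 × 10% = $13,800
  $39,200 × 22% = $8,624
  → $22,424

$22,424 > $20,400, so the standard income tax governs.

$22,424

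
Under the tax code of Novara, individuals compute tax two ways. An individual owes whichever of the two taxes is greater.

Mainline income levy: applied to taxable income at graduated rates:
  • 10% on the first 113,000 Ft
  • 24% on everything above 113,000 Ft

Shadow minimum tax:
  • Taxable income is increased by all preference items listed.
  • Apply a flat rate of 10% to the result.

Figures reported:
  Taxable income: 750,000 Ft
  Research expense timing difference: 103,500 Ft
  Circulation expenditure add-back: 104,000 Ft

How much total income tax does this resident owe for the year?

164,180 Ft

Mainline income levy:
  113,000 Ft × 10% = 11,300 Ft
  637,000 Ft × 24% = 152,880 Ft
  → 164,180 Ft

Shadow minimum tax:
  Adjusted income: 750,000 Ft + 103,500 Ft + 104,000 Ft = 957,500 Ft
  957,500 Ft × 10% = 95,750 Ft

164,180 Ft > 95,750 Ft, so the mainline income levy governs.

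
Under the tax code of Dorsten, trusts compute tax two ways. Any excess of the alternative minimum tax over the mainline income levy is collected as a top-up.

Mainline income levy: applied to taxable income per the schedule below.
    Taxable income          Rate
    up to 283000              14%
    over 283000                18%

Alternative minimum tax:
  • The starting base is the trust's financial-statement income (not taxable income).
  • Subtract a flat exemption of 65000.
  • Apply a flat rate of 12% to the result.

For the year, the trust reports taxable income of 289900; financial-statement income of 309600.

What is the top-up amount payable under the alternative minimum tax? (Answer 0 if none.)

Mainline income levy:
  283000 × 14% = 39620
  6900 × 18% = 1242
  → 40862

Alternative minimum tax:
  Base (financial-statement income): 309600
  Less exemption 65000 → base 244600
  244600 × 12% = 29352

29352 ≤ 40862, so no add-on is due.

0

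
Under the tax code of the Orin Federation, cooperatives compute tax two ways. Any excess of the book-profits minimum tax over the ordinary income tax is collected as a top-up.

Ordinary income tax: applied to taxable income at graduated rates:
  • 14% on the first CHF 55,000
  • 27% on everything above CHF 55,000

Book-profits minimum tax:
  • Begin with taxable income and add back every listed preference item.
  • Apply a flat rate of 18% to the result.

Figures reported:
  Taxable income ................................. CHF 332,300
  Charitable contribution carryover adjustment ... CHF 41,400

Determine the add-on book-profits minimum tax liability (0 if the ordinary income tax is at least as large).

Book-profits minimum tax:
  Adjusted income: CHF 332,300 + CHF 41,400 = CHF 373,700
  CHF 373,700 × 18% = CHF 67,266

Ordinary income tax:
  CHF 55,000 × 14% = CHF 7,700
  CHF 277,300 × 27% = CHF 74,871
  → CHF 82,571

CHF 67,266 ≤ CHF 82,571, so no add-on is due.

CHF 0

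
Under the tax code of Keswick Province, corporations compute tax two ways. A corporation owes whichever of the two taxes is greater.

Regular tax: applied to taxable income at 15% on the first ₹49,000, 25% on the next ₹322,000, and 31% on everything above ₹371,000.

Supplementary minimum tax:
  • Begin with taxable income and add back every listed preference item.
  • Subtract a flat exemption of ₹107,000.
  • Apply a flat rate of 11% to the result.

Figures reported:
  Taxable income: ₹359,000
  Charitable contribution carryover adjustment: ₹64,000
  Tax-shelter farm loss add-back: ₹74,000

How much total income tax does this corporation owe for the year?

Regular tax:
  ₹49,000 × 15% = ₹7,350
  ₹310,000 × 25% = ₹77,500
  → ₹84,850

Supplementary minimum tax:
  Adjusted income: ₹359,000 + ₹64,000 + ₹74,000 = ₹497,000
  Less exemption ₹107,000 → base ₹390,000
  ₹390,000 × 11% = ₹42,900

₹84,850 > ₹42,900, so the regular tax governs.

₹84,850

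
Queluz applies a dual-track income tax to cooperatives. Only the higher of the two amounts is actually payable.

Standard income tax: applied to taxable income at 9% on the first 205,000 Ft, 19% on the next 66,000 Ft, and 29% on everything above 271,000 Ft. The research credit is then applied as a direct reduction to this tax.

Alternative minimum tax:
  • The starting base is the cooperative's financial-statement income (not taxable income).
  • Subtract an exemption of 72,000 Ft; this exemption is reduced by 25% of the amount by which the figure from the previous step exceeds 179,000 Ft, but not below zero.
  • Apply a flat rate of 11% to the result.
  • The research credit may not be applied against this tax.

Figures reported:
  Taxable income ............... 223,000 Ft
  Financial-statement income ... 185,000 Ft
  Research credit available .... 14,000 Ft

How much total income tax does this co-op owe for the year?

12,595 Ft

Alternative minimum tax:
  Base (financial-statement income): 185,000 Ft
  Exemption: 72,000 Ft − 25% × (185,000 Ft − 179,000 Ft) = 72,000 Ft − 1,500 Ft = 70,500 Ft
  Base: 185,000 Ft − 70,500 Ft = 114,500 Ft
  114,500 Ft × 11% = 12,595 Ft

Standard income tax:
  205,000 Ft × 9% = 18,450 Ft
  18,000 Ft × 19% = 3,420 Ft
  → 21,870 Ft
  Less research credit 14,000 Ft → 7,870 Ft

12,595 Ft > 7,870 Ft, so the alternative minimum tax is the binding amount.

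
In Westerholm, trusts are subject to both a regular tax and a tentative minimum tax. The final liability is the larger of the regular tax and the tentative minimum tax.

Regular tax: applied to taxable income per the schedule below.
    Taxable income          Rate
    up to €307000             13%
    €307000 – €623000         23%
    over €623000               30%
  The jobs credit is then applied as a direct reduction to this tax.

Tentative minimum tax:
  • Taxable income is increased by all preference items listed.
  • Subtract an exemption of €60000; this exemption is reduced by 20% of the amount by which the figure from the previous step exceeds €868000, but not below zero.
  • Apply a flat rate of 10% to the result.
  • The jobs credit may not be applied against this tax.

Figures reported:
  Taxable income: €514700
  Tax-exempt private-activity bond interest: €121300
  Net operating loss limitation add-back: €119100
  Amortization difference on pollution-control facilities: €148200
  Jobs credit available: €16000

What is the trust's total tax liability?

Tentative minimum tax:
  Adjusted income: €514700 + €121300 + €119100 + €148200 = €903300
  Exemption: €60000 − 20% × (€903300 − €868000) = €60000 − €7060 = €52940
  Base: €903300 − €52940 = €850360
  €850360 × 10% = €85036

Regular tax:
  €307000 × 13% = €39910
  €207700 × 23% = €47771
  → €87681
  Less jobs credit €16000 → €71681

€85036 > €71681, so the tentative minimum tax is the binding amount.

€85036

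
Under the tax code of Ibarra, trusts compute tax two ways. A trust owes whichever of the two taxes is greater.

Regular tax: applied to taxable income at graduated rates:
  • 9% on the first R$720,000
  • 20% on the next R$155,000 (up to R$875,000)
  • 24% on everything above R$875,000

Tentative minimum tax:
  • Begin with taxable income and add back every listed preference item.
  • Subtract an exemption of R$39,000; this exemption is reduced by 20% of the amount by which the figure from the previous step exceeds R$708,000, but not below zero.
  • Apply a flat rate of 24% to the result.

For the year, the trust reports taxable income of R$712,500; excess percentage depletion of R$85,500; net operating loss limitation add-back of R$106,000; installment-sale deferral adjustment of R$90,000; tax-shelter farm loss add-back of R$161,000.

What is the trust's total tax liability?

R$277,200

Regular tax:
  R$712,500 × 9% = R$64,125

Tentative minimum tax:
  Adjusted income: R$712,500 + R$85,500 + R$106,000 + R$90,000 + R$161,000 = R$1,155,000
  Exemption: 20% × (R$1,155,000 − R$708,000) = R$89,400 ≥ R$39,000, so the exemption is fully phased out
  Base: R$1,155,000 − R$0 = R$1,155,000
  R$1,155,000 × 24% = R$277,200

R$277,200 > R$64,125, so the tentative minimum tax is the binding amount.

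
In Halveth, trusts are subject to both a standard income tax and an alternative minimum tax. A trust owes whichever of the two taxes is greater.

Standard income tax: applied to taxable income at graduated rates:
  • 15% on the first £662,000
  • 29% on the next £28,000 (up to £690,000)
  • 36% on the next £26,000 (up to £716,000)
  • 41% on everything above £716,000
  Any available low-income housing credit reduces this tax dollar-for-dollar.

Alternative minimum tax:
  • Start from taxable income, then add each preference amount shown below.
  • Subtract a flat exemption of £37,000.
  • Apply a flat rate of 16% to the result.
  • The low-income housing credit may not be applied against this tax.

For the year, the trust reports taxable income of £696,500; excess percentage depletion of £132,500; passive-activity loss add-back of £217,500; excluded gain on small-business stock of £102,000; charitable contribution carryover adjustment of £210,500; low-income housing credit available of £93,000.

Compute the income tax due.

Alternative minimum tax:
  Adjusted income: £696,500 + £132,500 + £217,500 + £102,000 + £210,500 = £1,359,000
  Less exemption £37,000 → base £1,322,000
  £1,322,000 × 16% = £211,520

Standard income tax:
  £662,000 × 15% = £99,300
  £28,000 × 29% = £8,120
  £6,500 × 36% = £2,340
  → £109,760
  Less low-income housing credit £93,000 → £16,760

£211,520 > £16,760, so the alternative minimum tax is the binding amount.

£211,520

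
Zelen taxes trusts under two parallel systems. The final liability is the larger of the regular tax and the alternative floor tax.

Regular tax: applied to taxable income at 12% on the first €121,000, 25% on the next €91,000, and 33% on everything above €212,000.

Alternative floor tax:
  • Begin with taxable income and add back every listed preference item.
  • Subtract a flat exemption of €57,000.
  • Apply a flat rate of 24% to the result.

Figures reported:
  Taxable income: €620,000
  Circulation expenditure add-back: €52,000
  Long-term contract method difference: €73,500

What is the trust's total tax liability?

€171,910

Regular tax:
  €121,000 × 12% = €14,520
  €91,000 × 25% = €22,750
  €408,000 × 33% = €134,640
  → €171,910

Alternative floor tax:
  Adjusted income: €620,000 + €52,000 + €73,500 = €745,500
  Less exemption €57,000 → base €688,500
  €688,500 × 24% = €165,240

€171,910 > €165,240, so the regular tax governs.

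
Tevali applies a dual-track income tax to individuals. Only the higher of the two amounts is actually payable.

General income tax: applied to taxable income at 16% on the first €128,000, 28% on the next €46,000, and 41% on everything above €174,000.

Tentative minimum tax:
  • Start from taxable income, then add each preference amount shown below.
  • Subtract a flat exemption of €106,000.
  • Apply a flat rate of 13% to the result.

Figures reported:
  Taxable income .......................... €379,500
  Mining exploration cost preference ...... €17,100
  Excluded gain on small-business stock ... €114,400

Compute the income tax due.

€117,615

General income tax:
  €128,000 × 16% = €20,480
  €46,000 × 28% = €12,880
  €205,500 × 41% = €84,255
  → €117,615

Tentative minimum tax:
  Adjusted income: €379,500 + €17,100 + €114,400 = €511,000
  Less exemption €106,000 → base €405,000
  €405,000 × 13% = €52,650

€117,615 > €52,650, so the general income tax governs.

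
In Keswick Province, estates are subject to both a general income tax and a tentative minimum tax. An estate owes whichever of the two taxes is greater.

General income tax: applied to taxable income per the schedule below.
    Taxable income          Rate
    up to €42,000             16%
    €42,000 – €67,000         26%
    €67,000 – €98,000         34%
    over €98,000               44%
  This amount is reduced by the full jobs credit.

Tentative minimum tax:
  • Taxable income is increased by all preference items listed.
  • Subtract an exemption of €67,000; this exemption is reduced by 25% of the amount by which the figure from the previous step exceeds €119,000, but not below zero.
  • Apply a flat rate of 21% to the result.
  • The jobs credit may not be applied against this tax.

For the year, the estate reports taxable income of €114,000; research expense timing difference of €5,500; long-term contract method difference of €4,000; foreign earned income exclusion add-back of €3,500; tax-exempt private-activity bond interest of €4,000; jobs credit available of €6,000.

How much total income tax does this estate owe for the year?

€24,800

General income tax:
  €42,000 × 16% = €6,720
  €25,000 × 26% = €6,500
  €31,000 × 34% = €10,540
  €16,000 × 44% = €7,040
  → €30,800
  Less jobs credit €6,000 → €24,800

Tentative minimum tax:
  Adjusted income: €114,000 + €5,500 + €4,000 + €3,500 + €4,000 = €131,000
  Exemption: €67,000 − 25% × (€131,000 − €119,000) = €67,000 − €3,000 = €64,000
  Base: €131,000 − €64,000 = €67,000
  €67,000 × 21% = €14,070

€24,800 > €14,070, so the general income tax governs.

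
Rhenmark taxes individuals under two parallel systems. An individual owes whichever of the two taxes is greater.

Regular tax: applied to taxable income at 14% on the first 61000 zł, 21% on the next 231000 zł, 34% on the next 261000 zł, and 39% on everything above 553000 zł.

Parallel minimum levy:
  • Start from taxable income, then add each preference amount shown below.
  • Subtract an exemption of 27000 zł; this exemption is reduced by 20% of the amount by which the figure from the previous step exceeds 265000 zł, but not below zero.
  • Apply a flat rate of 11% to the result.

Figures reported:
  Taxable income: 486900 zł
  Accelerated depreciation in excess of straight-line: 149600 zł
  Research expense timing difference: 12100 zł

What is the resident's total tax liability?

Parallel minimum levy:
  Adjusted income: 486900 zł + 149600 zł + 12100 zł = 648600 zł
  Exemption: 20% × (648600 zł − 265000 zł) = 76720 zł ≥ 27000 zł, so the exemption is fully phased out
  Base: 648600 zł − 0 zł = 648600 zł
  648600 zł × 11% = 71346 zł

Regular tax:
  61000 zł × 14% = 8540 zł
  231000 zł × 21% = 48510 zł
  194900 zł × 34% = 66266 zł
  → 123316 zł

123316 zł > 71346 zł, so the regular tax governs.

123316 zł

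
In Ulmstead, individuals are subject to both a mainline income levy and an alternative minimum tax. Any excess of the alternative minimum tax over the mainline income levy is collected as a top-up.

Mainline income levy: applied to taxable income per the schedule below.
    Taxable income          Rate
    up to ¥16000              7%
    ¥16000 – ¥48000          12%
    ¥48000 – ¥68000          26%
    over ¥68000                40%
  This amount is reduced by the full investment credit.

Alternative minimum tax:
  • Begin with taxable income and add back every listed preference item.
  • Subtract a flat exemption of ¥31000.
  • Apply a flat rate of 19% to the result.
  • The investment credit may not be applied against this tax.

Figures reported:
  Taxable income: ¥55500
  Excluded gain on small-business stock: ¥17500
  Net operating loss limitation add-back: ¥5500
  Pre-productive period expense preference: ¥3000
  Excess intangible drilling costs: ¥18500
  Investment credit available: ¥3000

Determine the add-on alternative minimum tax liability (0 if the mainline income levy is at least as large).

Mainline income levy:
  ¥16000 × 7% = ¥1120
  ¥32000 × 12% = ¥3840
  ¥7500 × 26% = ¥1950
  → ¥6910
  Less investment credit ¥3000 → ¥3910

Alternative minimum tax:
  Adjusted income: ¥55500 + ¥17500 + ¥5500 + ¥3000 + ¥18500 = ¥100000
  Less exemption ¥31000 → base ¥69000
  ¥69000 × 19% = ¥13110

Excess of alternative minimum tax over mainline income levy: ¥13110 − ¥3910 = ¥9200.

¥9200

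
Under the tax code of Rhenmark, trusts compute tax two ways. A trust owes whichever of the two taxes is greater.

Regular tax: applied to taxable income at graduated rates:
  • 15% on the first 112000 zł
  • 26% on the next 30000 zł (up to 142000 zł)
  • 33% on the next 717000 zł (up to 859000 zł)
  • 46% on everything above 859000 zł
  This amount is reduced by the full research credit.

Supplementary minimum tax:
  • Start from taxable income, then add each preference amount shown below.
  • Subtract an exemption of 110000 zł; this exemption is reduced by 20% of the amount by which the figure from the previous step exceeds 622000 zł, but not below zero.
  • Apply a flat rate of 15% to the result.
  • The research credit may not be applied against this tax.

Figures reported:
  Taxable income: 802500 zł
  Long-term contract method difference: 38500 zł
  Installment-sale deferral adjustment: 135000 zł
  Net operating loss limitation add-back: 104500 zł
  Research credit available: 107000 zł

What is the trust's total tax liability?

Regular tax:
  112000 zł × 15% = 16800 zł
  30000 zł × 26% = 7800 zł
  660500 zł × 33% = 217965 zł
  → 242565 zł
  Less research credit 107000 zł → 135565 zł

Supplementary minimum tax:
  Adjusted income: 802500 zł + 38500 zł + 135000 zł + 104500 zł = 1080500 zł
  Exemption: 110000 zł − 20% × (1080500 zł − 622000 zł) = 110000 zł − 91700 zł = 18300 zł
  Base: 1080500 zł − 18300 zł = 1062200 zł
  1062200 zł × 15% = 159330 zł

159330 zł > 135565 zł, so the supplementary minimum tax is the binding amount.

159330 zł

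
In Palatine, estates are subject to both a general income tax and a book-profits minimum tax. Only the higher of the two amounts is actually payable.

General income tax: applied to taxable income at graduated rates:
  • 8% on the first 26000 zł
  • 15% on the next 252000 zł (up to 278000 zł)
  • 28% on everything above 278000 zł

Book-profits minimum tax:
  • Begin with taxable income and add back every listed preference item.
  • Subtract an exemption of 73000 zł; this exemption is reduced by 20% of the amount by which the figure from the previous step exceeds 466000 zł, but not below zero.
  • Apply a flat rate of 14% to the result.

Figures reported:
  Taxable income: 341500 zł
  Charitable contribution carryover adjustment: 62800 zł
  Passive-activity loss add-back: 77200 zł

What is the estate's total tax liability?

Book-profits minimum tax:
  Adjusted income: 341500 zł + 62800 zł + 77200 zł = 481500 zł
  Exemption: 73000 zł − 20% × (481500 zł − 466000 zł) = 73000 zł − 3100 zł = 69900 zł
  Base: 481500 zł − 69900 zł = 411600 zł
  411600 zł × 14% = 57624 zł

General income tax:
  26000 zł × 8% = 2080 zł
  252000 zł × 15% = 37800 zł
  63500 zł × 28% = 17780 zł
  → 57660 zł

57660 zł > 57624 zł, so the general income tax governs.

57660 zł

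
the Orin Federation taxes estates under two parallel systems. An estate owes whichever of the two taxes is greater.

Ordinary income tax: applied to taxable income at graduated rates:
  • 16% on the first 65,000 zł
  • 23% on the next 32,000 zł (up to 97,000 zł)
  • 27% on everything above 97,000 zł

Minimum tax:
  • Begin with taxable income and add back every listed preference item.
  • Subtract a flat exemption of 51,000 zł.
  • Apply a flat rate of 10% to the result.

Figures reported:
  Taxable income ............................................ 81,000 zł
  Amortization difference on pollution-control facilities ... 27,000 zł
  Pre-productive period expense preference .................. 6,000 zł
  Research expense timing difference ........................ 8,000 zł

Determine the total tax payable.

Minimum tax:
  Adjusted income: 81,000 zł + 27,000 zł + 6,000 zł + 8,000 zł = 122,000 zł
  Less exemption 51,000 zł → base 71,000 zł
  71,000 zł × 10% = 7,100 zł

Ordinary income tax:
  65,000 zł × 16% = 10,400 zł
  16,000 zł × 23% = 3,680 zł
  → 14,080 zł

14,080 zł > 7,100 zł, so the ordinary income tax governs.

14,080 zł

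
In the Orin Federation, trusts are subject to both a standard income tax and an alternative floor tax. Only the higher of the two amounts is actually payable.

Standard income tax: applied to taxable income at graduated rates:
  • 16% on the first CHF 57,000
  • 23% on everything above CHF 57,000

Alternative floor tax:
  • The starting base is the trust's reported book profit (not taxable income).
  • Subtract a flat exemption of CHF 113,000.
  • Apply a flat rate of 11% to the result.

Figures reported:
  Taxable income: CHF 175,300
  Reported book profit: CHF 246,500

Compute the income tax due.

Alternative floor tax:
  Base (reported book profit): CHF 246,500
  Less exemption CHF 113,000 → base CHF 133,500
  CHF 133,500 × 11% = CHF 14,685

Standard income tax:
  CHF 57,000 × 16% = CHF 9,120
  CHF 118,300 × 23% = CHF 27,209
  → CHF 36,329

CHF 36,329 > CHF 14,685, so the standard income tax governs.

CHF 36,329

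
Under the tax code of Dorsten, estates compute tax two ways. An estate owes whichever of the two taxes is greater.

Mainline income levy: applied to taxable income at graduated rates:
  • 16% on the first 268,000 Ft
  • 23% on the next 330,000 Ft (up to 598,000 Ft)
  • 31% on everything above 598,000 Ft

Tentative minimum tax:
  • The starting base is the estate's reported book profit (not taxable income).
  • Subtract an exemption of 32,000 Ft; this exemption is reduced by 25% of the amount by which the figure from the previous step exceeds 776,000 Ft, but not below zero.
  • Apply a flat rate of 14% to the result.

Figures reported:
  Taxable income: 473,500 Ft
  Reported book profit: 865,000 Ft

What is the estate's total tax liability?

Mainline income levy:
  268,000 Ft × 16% = 42,880 Ft
  205,500 Ft × 23% = 47,265 Ft
  → 90,145 Ft

Tentative minimum tax:
  Base (reported book profit): 865,000 Ft
  Exemption: 32,000 Ft − 25% × (865,000 Ft − 776,000 Ft) = 32,000 Ft − 22,250 Ft = 9,750 Ft
  Base: 865,000 Ft − 9,750 Ft = 855,250 Ft
  855,250 Ft × 14% = 119,735 Ft

119,735 Ft > 90,145 Ft, so the tentative minimum tax is the binding amount.

119,735 Ft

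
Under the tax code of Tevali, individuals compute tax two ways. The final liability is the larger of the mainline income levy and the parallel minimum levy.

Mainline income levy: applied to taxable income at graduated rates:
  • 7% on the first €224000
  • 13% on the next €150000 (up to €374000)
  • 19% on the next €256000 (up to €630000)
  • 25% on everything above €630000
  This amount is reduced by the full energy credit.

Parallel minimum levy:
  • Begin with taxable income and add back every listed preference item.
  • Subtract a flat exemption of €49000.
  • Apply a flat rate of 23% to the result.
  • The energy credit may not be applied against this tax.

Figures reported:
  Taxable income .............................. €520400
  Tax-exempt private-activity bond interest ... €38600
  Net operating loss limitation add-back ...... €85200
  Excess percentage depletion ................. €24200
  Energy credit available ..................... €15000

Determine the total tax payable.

Mainline income levy:
  €224000 × 7% = €15680
  €150000 × 13% = €19500
  €146400 × 19% = €27816
  → €62996
  Less energy credit €15000 → €47996

Parallel minimum levy:
  Adjusted income: €520400 + €38600 + €85200 + €24200 = €668400
  Less exemption €49000 → base €619400
  €619400 × 23% = €142462

€142462 > €47996, so the parallel minimum levy is the binding amount.

€142462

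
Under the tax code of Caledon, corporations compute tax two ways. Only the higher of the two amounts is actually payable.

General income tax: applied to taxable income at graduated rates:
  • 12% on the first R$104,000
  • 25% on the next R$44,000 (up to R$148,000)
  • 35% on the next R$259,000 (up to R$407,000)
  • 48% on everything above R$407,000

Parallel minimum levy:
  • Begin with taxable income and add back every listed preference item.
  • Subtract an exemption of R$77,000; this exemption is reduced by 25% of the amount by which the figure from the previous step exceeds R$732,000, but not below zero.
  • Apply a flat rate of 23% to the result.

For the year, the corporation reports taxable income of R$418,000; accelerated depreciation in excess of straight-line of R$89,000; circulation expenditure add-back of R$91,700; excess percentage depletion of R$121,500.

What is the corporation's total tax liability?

Parallel minimum levy:
  Adjusted income: R$418,000 + R$89,000 + R$91,700 + R$121,500 = R$720,200
  Exemption: R$720,200 ≤ R$732,000, so full R$77,000 applies
  Base: R$720,200 − R$77,000 = R$643,200
  R$643,200 × 23% = R$147,936

General income tax:
  R$104,000 × 12% = R$12,480
  R$44,000 × 25% = R$11,000
  R$259,000 × 35% = R$90,650
  R$11,000 × 48% = R$5,280
  → R$119,410

R$147,936 > R$119,410, so the parallel minimum levy is the binding amount.

R$147,936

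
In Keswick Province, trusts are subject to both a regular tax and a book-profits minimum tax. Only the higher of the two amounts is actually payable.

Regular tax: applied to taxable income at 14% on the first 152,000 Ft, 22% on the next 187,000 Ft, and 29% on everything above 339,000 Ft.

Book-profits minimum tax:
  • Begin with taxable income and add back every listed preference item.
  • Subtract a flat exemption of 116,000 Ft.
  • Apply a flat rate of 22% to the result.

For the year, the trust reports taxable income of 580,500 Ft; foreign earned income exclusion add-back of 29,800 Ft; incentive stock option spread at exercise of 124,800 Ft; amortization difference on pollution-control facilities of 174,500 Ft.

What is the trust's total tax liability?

Book-profits minimum tax:
  Adjusted income: 580,500 Ft + 29,800 Ft + 124,800 Ft + 174,500 Ft = 909,600 Ft
  Less exemption 116,000 Ft → base 793,600 Ft
  793,600 Ft × 22% = 174,592 Ft

Regular tax:
  152,000 Ft × 14% = 21,280 Ft
  187,000 Ft × 22% = 41,140 Ft
  241,500 Ft × 29% = 70,035 Ft
  → 132,455 Ft

174,592 Ft > 132,455 Ft, so the book-profits minimum tax is the binding amount.

174,592 Ft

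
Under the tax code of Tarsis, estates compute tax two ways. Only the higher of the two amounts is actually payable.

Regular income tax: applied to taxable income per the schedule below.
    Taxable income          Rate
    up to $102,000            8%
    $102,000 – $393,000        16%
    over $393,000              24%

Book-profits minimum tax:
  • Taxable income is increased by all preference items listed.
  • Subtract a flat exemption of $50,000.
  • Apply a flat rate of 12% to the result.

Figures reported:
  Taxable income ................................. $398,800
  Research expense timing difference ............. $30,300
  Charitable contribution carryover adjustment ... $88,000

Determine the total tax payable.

$56,112

Book-profits minimum tax:
  Adjusted income: $398,800 + $30,300 + $88,000 = $517,100
  Less exemption $50,000 → base $467,100
  $467,100 × 12% = $56,052

Regular income tax:
  $102,000 × 8% = $8,160
  $291,000 × 16% = $46,560
  $5,800 × 24% = $1,392
  → $56,112

$56,112 > $56,052, so the regular income tax governs.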